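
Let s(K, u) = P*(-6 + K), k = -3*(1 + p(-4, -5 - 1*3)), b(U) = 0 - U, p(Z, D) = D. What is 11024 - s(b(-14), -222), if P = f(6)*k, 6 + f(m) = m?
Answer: 11024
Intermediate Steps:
f(m) = -6 + m
b(U) = -U
k = 21 (k = -3*(1 + (-5 - 1*3)) = -3*(1 + (-5 - 3)) = -3*(1 - 8) = -3*(-7) = 21)
P = 0 (P = (-6 + 6)*21 = 0*21 = 0)
s(K, u) = 0 (s(K, u) = 0*(-6 + K) = 0)
11024 - s(b(-14), -222) = 11024 - 1*0 = 11024 + 0 = 11024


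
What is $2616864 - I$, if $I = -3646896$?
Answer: $6263760$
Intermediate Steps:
$2616864 - I = 2616864 - -3646896 = 2616864 + 3646896 = 6263760$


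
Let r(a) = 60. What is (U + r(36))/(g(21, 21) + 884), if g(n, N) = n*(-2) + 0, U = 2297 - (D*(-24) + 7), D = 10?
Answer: 1295/421 ≈ 3.0760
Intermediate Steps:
U = 2530 (U = 2297 - (10*(-24) + 7) = 2297 - (-240 + 7) = 2297 - 1*(-233) = 2297 + 233 = 2530)
g(n, N) = -2*n (g(n, N) = -2*n + 0 = -2*n)
(U + r(36))/(g(21, 21) + 884) = (2530 + 60)/(-2*21 + 884) = 2590/(-42 + 884) = 2590/842 = 2590*(1/842) = 1295/421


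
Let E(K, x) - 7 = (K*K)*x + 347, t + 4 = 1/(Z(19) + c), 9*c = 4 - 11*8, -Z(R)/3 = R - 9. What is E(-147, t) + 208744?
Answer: 14409289/118 ≈ 1.2211e+5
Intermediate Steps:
Z(R) = 27 - 3*R (Z(R) = -3*(R - 9) = -3*(-9 + R) = 27 - 3*R)
c = -28/3 (c = (4 - 11*8)/9 = (4 - 88)/9 = (⅑)*(-84) = -28/3 ≈ -9.3333)
t = -475/118 (t = -4 + 1/((27 - 3*19) - 28/3) = -4 + 1/((27 - 57) - 28/3) = -4 + 1/(-30 - 28/3) = -4 + 1/(-118/3) = -4 - 3/118 = -475/118 ≈ -4.0254)
E(K, x) = 354 + x*K² (E(K, x) = 7 + ((K*K)*x + 347) = 7 + (K²*x + 347) = 7 + (x*K² + 347) = 7 + (347 + x*K²) = 354 + x*K²)
E(-147, t) + 208744 = (354 - 475/118*(-147)²) + 208744 = (354 - 475/118*21609) + 208744 = (354 - 10264275/118) + 208744 = -10222503/118 + 208744 = 14409289/118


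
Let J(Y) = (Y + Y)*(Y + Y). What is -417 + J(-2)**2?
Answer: -161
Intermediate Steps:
J(Y) = 4*Y**2 (J(Y) = (2*Y)*(2*Y) = 4*Y**2)
-417 + J(-2)**2 = -417 + (4*(-2)**2)**2 = -417 + (4*4)**2 = -417 + 16**2 = -417 + 256 = -161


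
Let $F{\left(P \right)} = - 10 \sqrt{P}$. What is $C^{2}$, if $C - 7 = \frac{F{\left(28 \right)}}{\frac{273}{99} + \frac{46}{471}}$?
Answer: $\frac{9542504489}{24314761} - \frac{483560 \sqrt{7}}{4931} \approx 133.0$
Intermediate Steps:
$C = 7 - \frac{34540 \sqrt{7}}{4931}$ ($C = 7 + \frac{\left(-10\right) \sqrt{28}}{\frac{273}{99} + \frac{46}{471}} = 7 + \frac{\left(-10\right) 2 \sqrt{7}}{273 \cdot \frac{1}{99} + 46 \cdot \frac{1}{471}} = 7 + \frac{\left(-20\right) \sqrt{7}}{\frac{91}{33} + \frac{46}{471}} = 7 + \frac{\left(-20\right) \sqrt{7}}{\frac{4931}{1727}} = 7 + - 20 \sqrt{7} \cdot \frac{1727}{4931} = 7 - \frac{34540 \sqrt{7}}{4931} \approx -11.533$)
$C^{2} = \left(7 - \frac{34540 \sqrt{7}}{4931}\right)^{2}$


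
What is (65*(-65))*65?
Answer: -274625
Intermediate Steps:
(65*(-65))*65 = -4225*65 = -274625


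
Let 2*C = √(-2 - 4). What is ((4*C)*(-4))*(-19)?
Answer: 152*I*√6 ≈ 372.32*I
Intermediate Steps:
C = I*√6/2 (C = √(-2 - 4)/2 = √(-6)/2 = (I*√6)/2 = I*√6/2 ≈ 1.2247*I)
((4*C)*(-4))*(-19) = ((4*(I*√6/2))*(-4))*(-19) = ((2*I*√6)*(-4))*(-19) = -8*I*√6*(-19) = 152*I*√6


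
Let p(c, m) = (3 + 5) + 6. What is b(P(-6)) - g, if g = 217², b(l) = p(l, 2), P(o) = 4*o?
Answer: -47075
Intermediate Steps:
p(c, m) = 14 (p(c, m) = 8 + 6 = 14)
b(l) = 14
g = 47089
b(P(-6)) - g = 14 - 1*47089 = 14 - 47089 = -47075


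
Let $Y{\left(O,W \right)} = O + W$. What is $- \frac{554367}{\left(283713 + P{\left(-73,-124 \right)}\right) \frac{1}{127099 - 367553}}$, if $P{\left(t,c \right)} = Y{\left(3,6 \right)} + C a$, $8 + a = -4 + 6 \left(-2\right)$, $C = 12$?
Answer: $\frac{22216627103}{47239} \approx 4.703 \cdot 10^{5}$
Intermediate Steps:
$a = -24$ ($a = -8 + \left(-4 + 6 \left(-2\right)\right) = -8 - 16 = -24$)
$P{\left(t,c \right)} = -279$ ($P{\left(t,c \right)} = \left(3 + 6\right) + 12 \left(-24\right) = 9 - 288 = -279$)
$- \frac{554367}{\left(283713 + P{\left(-73,-124 \right)}\right) \frac{1}{127099 - 367553}} = - \frac{554367}{\left(283713 - 279\right) \frac{1}{127099 - 367553}} = - \frac{554367}{283434 \frac{1}{-240454}} = - \frac{554367}{283434 \left(- \frac{1}{240454}\right)} = - \frac{554367}{- \frac{141717}{120227}} = \left(-554367\right) \left(- \frac{120227}{141717}\right) = \frac{22216627103}{47239}$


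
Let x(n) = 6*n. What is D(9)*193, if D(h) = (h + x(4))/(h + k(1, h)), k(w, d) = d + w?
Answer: 6369/19 ≈ 335.21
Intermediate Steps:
D(h) = (24 + h)/(1 + 2*h) (D(h) = (h + 6*4)/(h + (h + 1)) = (h + 24)/(h + (1 + h)) = (24 + h)/(1 + 2*h))
D(9)*193 = ((24 + 9)/(1 + 2*9))*193 = (33/(1 + 18))*193 = (33/19)*193 = 6369/19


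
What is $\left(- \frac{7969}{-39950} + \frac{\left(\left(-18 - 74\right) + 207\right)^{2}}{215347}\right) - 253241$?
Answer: $- \frac{2178658606159657}{8603112650} \approx -2.5324 \cdot 10^{5}$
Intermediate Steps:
$\left(- \frac{7969}{-39950} + \frac{\left(\left(-18 - 74\right) + 207\right)^{2}}{215347}\right) - 253241 = \left(\left(-7969\right) \left(- \frac{1}{39950}\right) + \left(-92 + 207\right)^{2} \cdot \frac{1}{215347}\right) - 253241 = \left(\frac{7969}{39950} + 115^{2} \cdot \frac{1}{215347}\right) - 253241 = \left(\frac{7969}{39950} + 13225 \cdot \frac{1}{215347}\right) - 253241 = \left(\frac{7969}{39950} + \frac{13225}{215347}\right) - 253241 = \frac{2244438993}{8603112650} - 253241 = - \frac{2178658606159657}{8603112650}$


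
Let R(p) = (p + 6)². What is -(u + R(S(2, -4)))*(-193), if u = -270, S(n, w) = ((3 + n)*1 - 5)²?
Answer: -45162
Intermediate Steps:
S(n, w) = (-2 + n)² (S(n, w) = ((3 + n) - 5)² = (-2 + n)²)
R(p) = (6 + p)²
-(u + R(S(2, -4)))*(-193) = -(-270 + (6 + (-2 + 2)²)²)*(-193) = -(-270 + (6 + 0²)²)*(-193) = -(-270 + (6 + 0)²)*(-193) = -(-270 + 6²)*(-193) = -(-270 + 36)*(-193) = -(-234)*(-193) = -1*45162 = -45162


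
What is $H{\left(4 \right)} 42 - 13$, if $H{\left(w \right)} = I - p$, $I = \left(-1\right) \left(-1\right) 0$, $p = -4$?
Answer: $155$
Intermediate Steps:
$I = 0$ ($I = 1 \cdot 0 = 0$)
$H{\left(w \right)} = 4$ ($H{\left(w \right)} = 0 - -4 = 0 + 4 = 4$)
$H{\left(4 \right)} 42 - 13 = 4 \cdot 42 - 13 = 168 - 13 = 155$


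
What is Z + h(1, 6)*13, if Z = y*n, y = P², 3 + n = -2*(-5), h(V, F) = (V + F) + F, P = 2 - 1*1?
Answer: 176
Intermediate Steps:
P = 1 (P = 2 - 1 = 1)
h(V, F) = V + 2*F (h(V, F) = (F + V) + F = V + 2*F)
n = 7 (n = -3 - 2*(-5) = -3 + 10 = 7)
y = 1 (y = 1² = 1)
Z = 7 (Z = 1*7 = 7)
Z + h(1, 6)*13 = 7 + (1 + 2*6)*13 = 7 + (1 + 12)*13 = 7 + 13*13 = 7 + 169 = 176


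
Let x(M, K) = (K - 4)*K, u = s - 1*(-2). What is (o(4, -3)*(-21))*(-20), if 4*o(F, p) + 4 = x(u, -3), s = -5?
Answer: 1785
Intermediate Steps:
u = -3 (u = -5 - 1*(-2) = -5 + 2 = -3)
x(M, K) = K*(-4 + K) (x(M, K) = (-4 + K)*K = K*(-4 + K))
o(F, p) = 17/4 (o(F, p) = -1 + (-3*(-4 - 3))/4 = -1 + (-3*(-7))/4 = -1 + (¼)*21 = -1 + 21/4 = 17/4)
(o(4, -3)*(-21))*(-20) = ((17/4)*(-21))*(-20) = -357/4*(-20) = 1785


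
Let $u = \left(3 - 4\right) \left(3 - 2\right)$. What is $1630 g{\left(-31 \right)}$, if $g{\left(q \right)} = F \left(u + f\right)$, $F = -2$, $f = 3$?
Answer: $-6520$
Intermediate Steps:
$u = -1$ ($u = \left(-1\right) 1 = -1$)
$g{\left(q \right)} = -4$ ($g{\left(q \right)} = - 2 \left(-1 + 3\right) = \left(-2\right) 2 = -4$)
$1630 g{\left(-31 \right)} = 1630 \left(-4\right) = -6520$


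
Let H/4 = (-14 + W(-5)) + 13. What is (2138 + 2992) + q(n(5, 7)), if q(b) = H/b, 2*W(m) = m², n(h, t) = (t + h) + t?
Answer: 97516/19 ≈ 5132.4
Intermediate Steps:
n(h, t) = h + 2*t (n(h, t) = (h + t) + t = h + 2*t)
W(m) = m²/2
H = 46 (H = 4*((-14 + (½)*(-5)²) + 13) = 4*((-14 + (½)*25) + 13) = 4*((-14 + 25/2) + 13) = 4*(-3/2 + 13) = 4*(23/2) = 46)
q(b) = 46/b
(2138 + 2992) + q(n(5, 7)) = (2138 + 2992) + 46/(5 + 2*7) = 5130 + 46/(5 + 14) = 5130 + 46/19 = 97516/19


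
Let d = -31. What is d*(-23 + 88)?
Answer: -2015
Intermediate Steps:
d*(-23 + 88) = -31*(-23 + 88) = -31*65 = -2015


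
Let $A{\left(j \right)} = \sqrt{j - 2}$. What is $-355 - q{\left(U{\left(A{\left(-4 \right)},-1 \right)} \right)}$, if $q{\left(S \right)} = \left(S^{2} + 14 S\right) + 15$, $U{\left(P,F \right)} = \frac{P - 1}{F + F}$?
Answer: $- \frac{1503}{4} + \frac{15 i \sqrt{6}}{2} \approx -375.75 + 18.371 i$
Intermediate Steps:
$A{\left(j \right)} = \sqrt{-2 + j}$
$U{\left(P,F \right)} = \frac{-1 + P}{2 F}$
$q{\left(S \right)} = 15 + S^{2} + 14 S$
$-355 - q{\left(U{\left(A{\left(-4 \right)},-1 \right)} \right)} = -355 - \left(15 + \left(\frac{-1 + \sqrt{-2 - 4}}{2 \left(-1\right)}\right)^{2} + 14 \frac{-1 + \sqrt{-2 - 4}}{2 \left(-1\right)}\right) = -355 - \left(15 + \left(\frac{1}{2} \left(-1\right) \left(-1 + \sqrt{-6}\right)\right)^{2} + 14 \cdot \frac{1}{2} \left(-1\right) \left(-1 + \sqrt{-6}\right)\right) = -355 - \left(15 + \left(\frac{1}{2} \left(-1\right) \left(-1 + i \sqrt{6}\right)\right)^{2} + 14 \cdot \frac{1}{2} \left(-1\right) \left(-1 + i \sqrt{6}\right)\right) = -355 - \left(15 + \left(\frac{1}{2} - \frac{i \sqrt{6}}{2}\right)^{2} + 14 \left(\frac{1}{2} - \frac{i \sqrt{6}}{2}\right)\right) = -355 - \left(15 + \left(\frac{1}{2} - \frac{i \sqrt{6}}{2}\right)^{2} + \left(7 - 7 i \sqrt{6}\right)\right) = -355 - \left(22 + \left(\frac{1}{2} - \frac{i \sqrt{6}}{2}\right)^{2} - 7 i \sqrt{6}\right) = -377 - \left(\frac{1}{2} - \frac{i \sqrt{6}}{2}\right)^{2} + 7 i \sqrt{6}$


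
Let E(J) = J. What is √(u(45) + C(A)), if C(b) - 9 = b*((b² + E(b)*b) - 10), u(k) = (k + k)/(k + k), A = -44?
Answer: I*√169918 ≈ 412.21*I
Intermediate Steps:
u(k) = 1 (u(k) = (2*k)/((2*k)) = (2*k)*(1/(2*k)) = 1)
C(b) = 9 + b*(-10 + 2*b²) (C(b) = 9 + b*((b² + b*b) - 10) = 9 + b*((b² + b²) - 10) = 9 + b*(2*b² - 10) = 9 + b*(-10 + 2*b²))
√(u(45) + C(A)) = √(1 + (9 - 10*(-44) + 2*(-44)³)) = √(1 + (9 + 440 + 2*(-85184))) = √(1 + (9 + 440 - 170368)) = √(1 - 169919) = √(-169918) = I*√169918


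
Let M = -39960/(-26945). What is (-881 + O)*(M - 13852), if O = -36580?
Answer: 2796105372996/5389 ≈ 5.1885e+8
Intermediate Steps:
M = 7992/5389 (M = -39960*(-1/26945) = 7992/5389 ≈ 1.4830)
(-881 + O)*(M - 13852) = (-881 - 36580)*(7992/5389 - 13852) = -37461*(-74640436/5389) = 2796105372996/5389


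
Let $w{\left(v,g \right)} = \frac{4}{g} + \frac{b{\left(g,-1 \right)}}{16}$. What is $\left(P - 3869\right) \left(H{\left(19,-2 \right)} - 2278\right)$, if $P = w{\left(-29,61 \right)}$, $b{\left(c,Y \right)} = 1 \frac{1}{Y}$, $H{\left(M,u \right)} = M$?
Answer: $\frac{8530302519}{976} \approx 8.7401 \cdot 10^{6}$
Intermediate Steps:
$b{\left(c,Y \right)} = \frac{1}{Y}$
$w{\left(v,g \right)} = - \frac{1}{16} + \frac{4}{g}$ ($w{\left(v,g \right)} = \frac{4}{g} + \frac{1}{\left(-1\right) 16} = \frac{4}{g} - \frac{1}{16} = - \frac{1}{16} + \frac{4}{g}$)
$P = \frac{3}{976}$ ($P = \frac{64 - 61}{16 \cdot 61} = \frac{1}{16} \cdot \frac{1}{61} \left(64 - 61\right) = \frac{1}{16} \cdot \frac{1}{61} \cdot 3 = \frac{3}{976} \approx 0.0030738$)
$\left(P - 3869\right) \left(H{\left(19,-2 \right)} - 2278\right) = \left(\frac{3}{976} - 3869\right) \left(19 - 2278\right) = \left(- \frac{3776141}{976}\right) \left(-2259\right) = \frac{8530302519}{976}$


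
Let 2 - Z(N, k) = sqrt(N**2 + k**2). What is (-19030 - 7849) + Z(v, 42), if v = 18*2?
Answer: -26877 - 6*sqrt(85) ≈ -26932.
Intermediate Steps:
v = 36
Z(N, k) = 2 - sqrt(N**2 + k**2)
(-19030 - 7849) + Z(v, 42) = (-19030 - 7849) + (2 - sqrt(36**2 + 42**2)) = -26879 + (2 - sqrt(1296 + 1764)) = -26879 + (2 - sqrt(3060)) = -26879 + (2 - 6*sqrt(85)) = -26877 - 6*sqrt(85)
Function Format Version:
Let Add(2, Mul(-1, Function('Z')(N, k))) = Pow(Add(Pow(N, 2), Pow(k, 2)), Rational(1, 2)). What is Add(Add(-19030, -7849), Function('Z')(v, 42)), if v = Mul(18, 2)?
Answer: Add(-26877, Mul(-6, Pow(85, Rational(1, 2)))) ≈ -26932.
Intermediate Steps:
v = 36
Function('Z')(N, k) = Add(2, Mul(-1, Pow(Add(Pow(N, 2), Pow(k, 2)), Rational(1, 2))))
Add(Add(-19030, -7849), Function('Z')(v, 42)) = Add(Add(-19030, -7849), Add(2, Mul(-1, Pow(Add(Pow(36, 2), Pow(42, 2)), Rational(1, 2))))) = Add(-26879, Add(2, Mul(-1, Pow(Add(1296, 1764), Rational(1, 2))))) = Add(-26879, Add(2, Mul(-1, Pow(3060, Rational(1, 2))))) = Add(-26879, Add(2, Mul(-1, Mul(6, Pow(85, Rational(1, 2)))))) = Add(-26879, Add(2, Mul(-6, Pow(85, Rational(1, 2))))) = Add(-26877, Mul(-6, Pow(85, Rational(1, 2))))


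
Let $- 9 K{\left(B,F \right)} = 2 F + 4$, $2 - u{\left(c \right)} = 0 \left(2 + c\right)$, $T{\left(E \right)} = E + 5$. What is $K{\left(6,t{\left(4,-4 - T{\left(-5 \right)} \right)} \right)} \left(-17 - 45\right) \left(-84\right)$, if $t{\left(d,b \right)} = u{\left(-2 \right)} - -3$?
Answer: $- \frac{24304}{3} \approx -8101.3$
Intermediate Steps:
$T{\left(E \right)} = 5 + E$
$u{\left(c \right)} = 2$ ($u{\left(c \right)} = 2 - 0 \left(2 + c\right) = 2 - 0 = 2 + 0 = 2$)
$t{\left(d,b \right)} = 5$ ($t{\left(d,b \right)} = 2 - -3 = 2 + 3 = 5$)
$K{\left(B,F \right)} = - \frac{4}{9} - \frac{2 F}{9}$ ($K{\left(B,F \right)} = - \frac{2 F + 4}{9} = - \frac{4 + 2 F}{9} = - \frac{4}{9} - \frac{2 F}{9}$)
$K{\left(6,t{\left(4,-4 - T{\left(-5 \right)} \right)} \right)} \left(-17 - 45\right) \left(-84\right) = \left(- \frac{4}{9} - \frac{10}{9}\right) \left(-17 - 45\right) \left(-84\right) = \left(- \frac{14}{9}\right) \left(-62\right) \left(-84\right) = \frac{868}{9} \left(-84\right) = - \frac{24304}{3}$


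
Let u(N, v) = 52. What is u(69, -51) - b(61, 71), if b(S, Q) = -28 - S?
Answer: 141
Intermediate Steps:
u(69, -51) - b(61, 71) = 52 - (-28 - 1*61) = 52 - (-28 - 61) = 52 - 1*(-89) = 52 + 89 = 141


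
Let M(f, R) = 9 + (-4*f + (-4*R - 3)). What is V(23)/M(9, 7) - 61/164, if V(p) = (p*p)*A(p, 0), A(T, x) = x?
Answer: -61/164 ≈ -0.37195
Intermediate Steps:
V(p) = 0 (V(p) = (p*p)*0 = p²*0 = 0)
M(f, R) = 6 - 4*R - 4*f (M(f, R) = 9 + (-4*f + (-3 - 4*R)) = 9 + (-3 - 4*R - 4*f) = 6 - 4*R - 4*f)
V(23)/M(9, 7) - 61/164 = 0/(6 - 4*7 - 4*9) - 61/164 = 0/(6 - 28 - 36) - 61*1/164 = 0/(-58) - 61/164 = 0*(-1/58) - 61/164 = 0 - 61/164 = -61/164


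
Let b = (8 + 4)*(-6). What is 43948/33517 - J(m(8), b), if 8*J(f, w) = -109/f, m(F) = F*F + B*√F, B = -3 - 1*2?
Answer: 25056029/16322779 + 545*√2/15584 ≈ 1.5845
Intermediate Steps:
B = -5 (B = -3 - 2 = -5)
b = -72 (b = 12*(-6) = -72)
m(F) = F² - 5*√F (m(F) = F*F - 5*√F = F² - 5*√F)
J(f, w) = -109/(8*f) (J(f, w) = (-109/f)/8 = -109/(8*f))
43948/33517 - J(m(8), b) = 43948/33517 - (-109)/(8*(8² - 10*√2)) = 43948*(1/33517) - (-109)/(8*(64 - 10*√2)) = 43948/33517 - (-109)/(8*(64 - 10*√2)) = 43948/33517 + 109/(8*(64 - 10*√2))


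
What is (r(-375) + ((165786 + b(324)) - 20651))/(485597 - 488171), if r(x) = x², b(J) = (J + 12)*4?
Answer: -143552/1287 ≈ -111.54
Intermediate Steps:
b(J) = 48 + 4*J (b(J) = (12 + J)*4 = 48 + 4*J)
(r(-375) + ((165786 + b(324)) - 20651))/(485597 - 488171) = ((-375)² + ((165786 + (48 + 4*324)) - 20651))/(485597 - 488171) = (140625 + ((165786 + (48 + 1296)) - 20651))/(-2574) = (140625 + ((165786 + 1344) - 20651))*(-1/2574) = (140625 + (167130 - 20651))*(-1/2574) = (140625 + 146479)*(-1/2574) = 287104*(-1/2574) = -143552/1287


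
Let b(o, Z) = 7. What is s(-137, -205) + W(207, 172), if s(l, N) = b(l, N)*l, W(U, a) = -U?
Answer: -1166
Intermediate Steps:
s(l, N) = 7*l
s(-137, -205) + W(207, 172) = 7*(-137) - 1*207 = -959 - 207 = -1166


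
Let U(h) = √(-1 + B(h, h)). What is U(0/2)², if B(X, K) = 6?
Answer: 5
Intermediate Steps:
U(h) = √5 (U(h) = √(-1 + 6) = √5)
U(0/2)² = (√5)² = 5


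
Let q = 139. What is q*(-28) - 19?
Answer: -3911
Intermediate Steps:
q*(-28) - 19 = 139*(-28) - 19 = -3892 - 19 = -3911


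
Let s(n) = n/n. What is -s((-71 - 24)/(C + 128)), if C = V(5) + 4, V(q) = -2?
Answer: -1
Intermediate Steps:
C = 2 (C = -2 + 4 = 2)
s(n) = 1
-s((-71 - 24)/(C + 128)) = -1*1 = -1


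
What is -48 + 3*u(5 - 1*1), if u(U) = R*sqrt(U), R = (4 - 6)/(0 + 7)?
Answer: -348/7 ≈ -49.714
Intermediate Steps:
R = -2/7 ≈ -0.28571
u(U) = -2*sqrt(U)/7
-48 + 3*u(5 - 1*1) = -48 + 3*(-2*sqrt(5 - 1*1)/7) = -48 + 3*(-2*sqrt(5 - 1)/7) = -48 + 3*(-2*sqrt(4)/7) = -48 + 3*(-2/7*2) = -48 + 3*(-4/7) = -48 - 12/7 = -348/7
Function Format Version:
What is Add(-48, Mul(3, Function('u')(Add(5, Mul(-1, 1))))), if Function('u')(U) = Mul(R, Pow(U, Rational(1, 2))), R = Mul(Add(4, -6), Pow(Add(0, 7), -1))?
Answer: Rational(-348, 7) ≈ -49.714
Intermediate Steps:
R = Rational(-2, 7) (R = Mul(-2, Pow(7, -1)) = Mul(-2, Rational(1, 7)) = Rational(-2, 7) ≈ -0.28571)
Function('u')(U) = Mul(Rational(-2, 7), Pow(U, Rational(1, 2)))
Add(-48, Mul(3, Function('u')(Add(5, Mul(-1, 1))))) = Add(-48, Mul(3, Mul(Rational(-2, 7), Pow(Add(5, Mul(-1, 1)), Rational(1, 2))))) = Add(-48, Mul(3, Mul(Rational(-2, 7), Pow(Add(5, -1), Rational(1, 2))))) = Add(-48, Mul(3, Mul(Rational(-2, 7), Pow(4, Rational(1, 2))))) = Add(-48, Mul(3, Mul(Rational(-2, 7), 2))) = Add(-48, Mul(3, Rational(-4, 7))) = Add(-48, Rational(-12, 7)) = Rational(-348, 7)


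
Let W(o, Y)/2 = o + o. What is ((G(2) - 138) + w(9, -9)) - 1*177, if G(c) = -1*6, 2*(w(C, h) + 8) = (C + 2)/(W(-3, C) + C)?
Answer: -1985/6 ≈ -330.83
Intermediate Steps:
W(o, Y) = 4*o (W(o, Y) = 2*(o + o) = 2*(2*o) = 4*o)
w(C, h) = -8 + (2 + C)/(2*(-12 + C)) (w(C, h) = -8 + ((C + 2)/(4*(-3) + C))/2 = -8 + ((2 + C)/(-12 + C))/2 = -8 + (2 + C)/(2*(-12 + C)))
G(c) = -6
((G(2) - 138) + w(9, -9)) - 1*177 = ((-6 - 138) + (194 - 15*9)/(2*(-12 + 9))) - 1*177 = (-144 + (1/2)*(194 - 135)/(-3)) - 177 = (-144 + (1/2)*(-1/3)*59) - 177 = (-144 - 59/6) - 177 = -923/6 - 177 = -1985/6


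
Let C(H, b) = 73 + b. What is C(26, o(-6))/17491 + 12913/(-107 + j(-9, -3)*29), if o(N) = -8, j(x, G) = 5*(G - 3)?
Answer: -225797778/17088707 ≈ -13.213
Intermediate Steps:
j(x, G) = -15 + 5*G (j(x, G) = 5*(-3 + G) = -15 + 5*G)
C(26, o(-6))/17491 + 12913/(-107 + j(-9, -3)*29) = (73 - 8)/17491 + 12913/(-107 + (-15 + 5*(-3))*29) = 65*(1/17491) + 12913/(-107 + (-15 - 15)*29) = 65/17491 + 12913/(-107 - 30*29) = 65/17491 + 12913/(-107 - 870) = 65/17491 + 12913/(-977) = 65/17491 + 12913*(-1/977) = 65/17491 - 12913/977 = -225797778/17088707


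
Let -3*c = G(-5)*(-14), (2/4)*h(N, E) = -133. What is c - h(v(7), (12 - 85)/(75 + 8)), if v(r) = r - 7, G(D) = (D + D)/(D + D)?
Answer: 812/3 ≈ 270.67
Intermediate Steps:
G(D) = 1 (G(D) = (2*D)/((2*D)) = (2*D)*(1/(2*D)) = 1)
v(r) = -7 + r
h(N, E) = -266 (h(N, E) = 2*(-133) = -266)
c = 14/3 (c = -(-14)/3 = -⅓*(-14) = 14/3 ≈ 4.6667)
c - h(v(7), (12 - 85)/(75 + 8)) = 14/3 - 1*(-266) = 14/3 + 266 = 812/3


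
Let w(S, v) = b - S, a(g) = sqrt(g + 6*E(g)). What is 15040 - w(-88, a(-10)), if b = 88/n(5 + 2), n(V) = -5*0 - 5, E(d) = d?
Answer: 74848/5 ≈ 14970.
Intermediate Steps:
n(V) = -5 (n(V) = 0 - 5 = -5)
b = -88/5 (b = 88/(-5) = 88*(-1/5) = -88/5 ≈ -17.600)
a(g) = sqrt(7)*sqrt(g) (a(g) = sqrt(g + 6*g) = sqrt(7*g) = sqrt(7)*sqrt(g))
w(S, v) = -88/5 - S
15040 - w(-88, a(-10)) = 15040 - (-88/5 - 1*(-88)) = 15040 - (-88/5 + 88) = 15040 - 1*352/5 = 15040 - 352/5 = 74848/5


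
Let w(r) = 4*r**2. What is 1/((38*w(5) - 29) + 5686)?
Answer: 1/9457 ≈ 0.00010574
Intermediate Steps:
1/((38*w(5) - 29) + 5686) = 1/((38*(4*5**2) - 29) + 5686) = 1/((38*(4*25) - 29) + 5686) = 1/((38*100 - 29) + 5686) = 1/((3800 - 29) + 5686) = 1/(3771 + 5686) = 1/9457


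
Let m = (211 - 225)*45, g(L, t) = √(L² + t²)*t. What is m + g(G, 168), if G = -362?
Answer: -630 + 336*√39817 ≈ 66416.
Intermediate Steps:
g(L, t) = t*√(L² + t²)
m = -630 (m = -14*45 = -630)
m + g(G, 168) = -630 + 168*√((-362)² + 168²) = -630 + 168*√(131044 + 28224) = -630 + 168*√159268 = -630 + 168*(2*√39817) = -630 + 336*√39817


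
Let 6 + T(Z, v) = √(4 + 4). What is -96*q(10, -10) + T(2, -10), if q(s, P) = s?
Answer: -966 + 2*√2 ≈ -963.17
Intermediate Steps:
T(Z, v) = -6 + 2*√2 (T(Z, v) = -6 + √(4 + 4) = -6 + √8 = -6 + 2*√2)
-96*q(10, -10) + T(2, -10) = -96*10 + (-6 + 2*√2) = -960 + (-6 + 2*√2) = -966 + 2*√2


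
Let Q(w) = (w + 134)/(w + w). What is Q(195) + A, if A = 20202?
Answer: 7879109/390 ≈ 20203.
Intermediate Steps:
Q(w) = (134 + w)/(2*w) (Q(w) = (134 + w)/((2*w)) = (134 + w)*(1/(2*w)) = (134 + w)/(2*w))
Q(195) + A = (½)*(134 + 195)/195 + 20202 = (½)*(1/195)*329 + 20202 = 329/390 + 20202 = 7879109/390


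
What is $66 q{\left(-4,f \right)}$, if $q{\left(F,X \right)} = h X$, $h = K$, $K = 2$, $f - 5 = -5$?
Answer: $0$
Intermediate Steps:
$f = 0$ ($f = 5 - 5 = 0$)
$h = 2$
$q{\left(F,X \right)} = 2 X$
$66 q{\left(-4,f \right)} = 66 \cdot 2 \cdot 0 = 66 \cdot 0 = 0$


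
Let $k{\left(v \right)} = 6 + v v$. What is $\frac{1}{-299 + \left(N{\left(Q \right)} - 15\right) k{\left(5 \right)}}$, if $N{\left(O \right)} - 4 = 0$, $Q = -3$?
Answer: $- \frac{1}{640} \approx -0.0015625$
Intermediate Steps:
$N{\left(O \right)} = 4$ ($N{\left(O \right)} = 4 + 0 = 4$)
$k{\left(v \right)} = 6 + v^{2}$
$\frac{1}{-299 + \left(N{\left(Q \right)} - 15\right) k{\left(5 \right)}} = \frac{1}{-299 + \left(4 - 15\right) \left(6 + 5^{2}\right)} = \frac{1}{-299 - 11 \left(6 + 25\right)} = \frac{1}{-299 - 341} = \frac{1}{-640} = - \frac{1}{640}$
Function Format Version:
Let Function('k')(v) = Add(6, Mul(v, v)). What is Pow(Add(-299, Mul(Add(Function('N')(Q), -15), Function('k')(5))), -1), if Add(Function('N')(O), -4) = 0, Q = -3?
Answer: Rational(-1, 640) ≈ -0.0015625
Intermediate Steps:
Function('N')(O) = 4 (Function('N')(O) = Add(4, 0) = 4)
Function('k')(v) = Add(6, Pow(v, 2))
Pow(Add(-299, Mul(Add(Function('N')(Q), -15), Function('k')(5))), -1) = Pow(Add(-299, Mul(Add(4, -15), Add(6, Pow(5, 2)))), -1) = Pow(Add(-299, Mul(-11, Add(6, 25))), -1) = Pow(Add(-299, Mul(-11, 31)), -1) = Pow(Add(-299, -341), -1) = Pow(-640, -1) = Rational(-1, 640)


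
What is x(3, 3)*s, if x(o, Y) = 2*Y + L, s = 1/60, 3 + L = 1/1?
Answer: 1/15 ≈ 0.066667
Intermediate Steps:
L = -2 (L = -3 + 1/1 = -3 + 1*1 = -3 + 1 = -2)
s = 1/60 ≈ 0.016667
x(o, Y) = -2 + 2*Y (x(o, Y) = 2*Y - 2 = -2 + 2*Y)
x(3, 3)*s = (-2 + 2*3)*(1/60) = (-2 + 6)*(1/60) = 4*(1/60) = 1/15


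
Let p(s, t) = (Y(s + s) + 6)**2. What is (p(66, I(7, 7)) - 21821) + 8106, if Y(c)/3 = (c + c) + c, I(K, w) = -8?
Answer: 1411921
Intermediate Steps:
Y(c) = 9*c (Y(c) = 3*((c + c) + c) = 3*(2*c + c) = 3*(3*c) = 9*c)
p(s, t) = (6 + 18*s)**2 (p(s, t) = (9*(s + s) + 6)**2 = (9*(2*s) + 6)**2 = (18*s + 6)**2 = (6 + 18*s)**2)
(p(66, I(7, 7)) - 21821) + 8106 = (36*(1 + 3*66)**2 - 21821) + 8106 = (36*(1 + 198)**2 - 21821) + 8106 = (36*199**2 - 21821) + 8106 = (36*39601 - 21821) + 8106 = (1425636 - 21821) + 8106 = 1403815 + 8106 = 1411921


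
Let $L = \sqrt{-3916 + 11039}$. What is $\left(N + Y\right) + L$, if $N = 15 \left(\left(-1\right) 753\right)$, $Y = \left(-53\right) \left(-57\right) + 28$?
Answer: $-8246 + \sqrt{7123} \approx -8161.6$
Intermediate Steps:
$Y = 3049$ ($Y = 3021 + 28 = 3049$)
$L = \sqrt{7123} \approx 84.398$
$N = -11295$ ($N = 15 \left(-753\right) = -11295$)
$\left(N + Y\right) + L = \left(-11295 + 3049\right) + \sqrt{7123} = -8246 + \sqrt{7123}$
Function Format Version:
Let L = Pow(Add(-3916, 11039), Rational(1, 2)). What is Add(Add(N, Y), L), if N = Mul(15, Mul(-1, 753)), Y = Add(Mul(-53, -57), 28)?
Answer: Add(-8246, Pow(7123, Rational(1, 2))) ≈ -8161.6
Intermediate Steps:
Y = 3049 (Y = Add(3021, 28) = 3049)
L = Pow(7123, Rational(1, 2)) ≈ 84.398
N = -11295 (N = Mul(15, -753) = -11295)
Add(Add(N, Y), L) = Add(Add(-11295, 3049), Pow(7123, Rational(1, 2))) = Add(-8246, Pow(7123, Rational(1, 2)))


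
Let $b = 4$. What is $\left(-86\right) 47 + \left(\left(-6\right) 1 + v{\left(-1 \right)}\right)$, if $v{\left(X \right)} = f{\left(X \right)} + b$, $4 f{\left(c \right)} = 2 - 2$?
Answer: $-4044$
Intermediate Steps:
$f{\left(c \right)} = 0$ ($f{\left(c \right)} = \frac{2 - 2}{4} = \frac{1}{4} \cdot 0 = 0$)
$v{\left(X \right)} = 4$ ($v{\left(X \right)} = 0 + 4 = 4$)
$\left(-86\right) 47 + \left(\left(-6\right) 1 + v{\left(-1 \right)}\right) = \left(-86\right) 47 + \left(\left(-6\right) 1 + 4\right) = -4042 + \left(-6 + 4\right) = -4042 - 2 = -4044$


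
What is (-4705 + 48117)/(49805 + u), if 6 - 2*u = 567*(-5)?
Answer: 86824/102451 ≈ 0.84747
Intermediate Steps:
u = 2841/2 (u = 3 - 567*(-5)/2 = 3 - ½*(-2835) = 3 + 2835/2 = 2841/2 ≈ 1420.5)
(-4705 + 48117)/(49805 + u) = (-4705 + 48117)/(49805 + 2841/2) = 43412/(102451/2) = 43412*(2/102451) = 86824/102451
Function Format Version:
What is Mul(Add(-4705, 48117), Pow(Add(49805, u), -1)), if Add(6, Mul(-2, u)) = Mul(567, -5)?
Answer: Rational(86824, 102451) ≈ 0.84747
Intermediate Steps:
u = Rational(2841, 2) (u = Add(3, Mul(Rational(-1, 2), Mul(567, -5))) = Add(3, Mul(Rational(-1, 2), -2835)) = Add(3, Rational(2835, 2)) = Rational(2841, 2) ≈ 1420.5)
Mul(Add(-4705, 48117), Pow(Add(49805, u), -1)) = Mul(Add(-4705, 48117), Pow(Add(49805, Rational(2841, 2)), -1)) = Mul(43412, Pow(Rational(102451, 2), -1)) = Mul(43412, Rational(2, 102451)) = Rational(86824, 102451)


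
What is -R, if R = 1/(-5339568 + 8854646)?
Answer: -1/3515078 ≈ -2.8449e-7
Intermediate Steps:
R = 1/3515078 ≈ 2.8449e-7
-R = -1*1/3515078 = -1/3515078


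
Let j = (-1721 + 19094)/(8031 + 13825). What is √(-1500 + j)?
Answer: I*√44759212482/5464 ≈ 38.72*I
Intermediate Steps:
j = 17373/21856 ≈ 0.79488
√(-1500 + j) = √(-1500 + 17373/21856) = √(-32766627/21856) = I*√44759212482/5464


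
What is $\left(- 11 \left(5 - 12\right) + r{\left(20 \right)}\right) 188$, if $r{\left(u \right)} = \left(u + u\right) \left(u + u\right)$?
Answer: $315276$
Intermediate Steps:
$r{\left(u \right)} = 4 u^{2}$ ($r{\left(u \right)} = 2 u 2 u = 4 u^{2}$)
$\left(- 11 \left(5 - 12\right) + r{\left(20 \right)}\right) 188 = \left(- 11 \left(5 - 12\right) + 4 \cdot 20^{2}\right) 188 = \left(- 11 \left(5 - 12\right) + 4 \cdot 400\right) 188 = \left(\left(-11\right) \left(-7\right) + 1600\right) 188 = \left(77 + 1600\right) 188 = 1677 \cdot 188 = 315276$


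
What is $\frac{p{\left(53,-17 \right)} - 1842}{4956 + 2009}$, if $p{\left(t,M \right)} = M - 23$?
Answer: $- \frac{1882}{6965} \approx -0.27021$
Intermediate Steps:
$p{\left(t,M \right)} = -23 + M$ ($p{\left(t,M \right)} = M - 23 = -23 + M$)
$\frac{p{\left(53,-17 \right)} - 1842}{4956 + 2009} = \frac{\left(-23 - 17\right) - 1842}{4956 + 2009} = \frac{-40 - 1842}{6965} = \left(-1882\right) \frac{1}{6965} = - \frac{1882}{6965}$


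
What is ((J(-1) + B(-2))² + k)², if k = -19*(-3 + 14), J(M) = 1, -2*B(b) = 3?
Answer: 697225/16 ≈ 43577.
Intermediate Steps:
B(b) = -3/2 (B(b) = -½*3 = -3/2)
k = -209 (k = -19*11 = -209)
((J(-1) + B(-2))² + k)² = ((1 - 3/2)² - 209)² = ((-½)² - 209)² = (¼ - 209)² = (-835/4)² = 697225/16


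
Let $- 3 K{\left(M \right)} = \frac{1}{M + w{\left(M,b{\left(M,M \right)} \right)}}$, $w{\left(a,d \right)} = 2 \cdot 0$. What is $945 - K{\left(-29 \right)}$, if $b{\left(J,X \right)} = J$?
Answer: $\frac{82214}{87} \approx 944.99$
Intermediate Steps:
$w{\left(a,d \right)} = 0$
$K{\left(M \right)} = - \frac{1}{3 M}$ ($K{\left(M \right)} = - \frac{1}{3 \left(M + 0\right)} = - \frac{1}{3 M}$)
$945 - K{\left(-29 \right)} = 945 - - \frac{1}{3 \left(-29\right)} = 945 - \left(- \frac{1}{3}\right) \left(- \frac{1}{29}\right) = 945 - \frac{1}{87} = \frac{82214}{87}$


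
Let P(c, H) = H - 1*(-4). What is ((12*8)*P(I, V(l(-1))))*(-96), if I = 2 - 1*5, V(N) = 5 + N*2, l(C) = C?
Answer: -64512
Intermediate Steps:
V(N) = 5 + 2*N
I = -3 (I = 2 - 5 = -3)
P(c, H) = 4 + H (P(c, H) = H + 4 = 4 + H)
((12*8)*P(I, V(l(-1))))*(-96) = ((12*8)*(4 + (5 + 2*(-1))))*(-96) = (96*(4 + (5 - 2)))*(-96) = (96*(4 + 3))*(-96) = (96*7)*(-96) = 672*(-96) = -64512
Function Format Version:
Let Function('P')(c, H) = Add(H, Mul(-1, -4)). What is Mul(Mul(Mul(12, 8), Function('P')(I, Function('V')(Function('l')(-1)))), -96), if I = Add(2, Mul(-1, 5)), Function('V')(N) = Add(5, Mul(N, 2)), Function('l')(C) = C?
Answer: -64512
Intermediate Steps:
Function('V')(N) = Add(5, Mul(2, N))
I = -3 (I = Add(2, -5) = -3)
Function('P')(c, H) = Add(4, H) (Function('P')(c, H) = Add(H, 4) = Add(4, H))
Mul(Mul(Mul(12, 8), Function('P')(I, Function('V')(Function('l')(-1)))), -96) = Mul(Mul(Mul(12, 8), Add(4, Add(5, Mul(2, -1)))), -96) = Mul(Mul(96, Add(4, Add(5, -2))), -96) = Mul(Mul(96, Add(4, 3)), -96) = Mul(Mul(96, 7), -96) = Mul(672, -96) = -64512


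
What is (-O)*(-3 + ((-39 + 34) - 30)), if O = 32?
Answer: 1216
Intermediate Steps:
(-O)*(-3 + ((-39 + 34) - 30)) = (-1*32)*(-3 + ((-39 + 34) - 30)) = -32*(-3 + (-5 - 30)) = -32*(-3 - 35) = -32*(-38) = 1216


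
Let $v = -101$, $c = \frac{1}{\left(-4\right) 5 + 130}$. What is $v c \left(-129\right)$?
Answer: $\frac{13029}{110} \approx 118.45$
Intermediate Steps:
$c = \frac{1}{110}$ ($c = \frac{1}{-20 + 130} = \frac{1}{110} \approx 0.0090909$)
$v c \left(-129\right) = \left(-101\right) \frac{1}{110} \left(-129\right) = \left(- \frac{101}{110}\right) \left(-129\right) = \frac{13029}{110}$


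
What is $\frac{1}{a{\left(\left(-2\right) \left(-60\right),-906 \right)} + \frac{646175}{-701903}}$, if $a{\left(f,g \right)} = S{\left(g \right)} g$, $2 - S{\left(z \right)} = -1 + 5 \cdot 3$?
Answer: $\frac{701903}{7630443241} \approx 9.1987 \cdot 10^{-5}$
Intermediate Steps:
$S{\left(z \right)} = -12$ ($S{\left(z \right)} = 2 - \left(-1 + 5 \cdot 3\right) = 2 - \left(-1 + 15\right) = 2 - 14 = -12$)
$a{\left(f,g \right)} = - 12 g$
$\frac{1}{a{\left(\left(-2\right) \left(-60\right),-906 \right)} + \frac{646175}{-701903}} = \frac{1}{\left(-12\right) \left(-906\right) + \frac{646175}{-701903}} = \frac{1}{10872 + 646175 \left(- \frac{1}{701903}\right)} = \frac{1}{10872 - \frac{646175}{701903}} = \frac{1}{\frac{7630443241}{701903}} = \frac{701903}{7630443241}$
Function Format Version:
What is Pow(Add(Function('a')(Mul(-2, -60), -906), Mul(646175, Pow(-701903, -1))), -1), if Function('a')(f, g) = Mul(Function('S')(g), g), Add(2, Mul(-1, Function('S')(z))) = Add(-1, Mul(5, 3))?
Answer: Rational(701903, 7630443241) ≈ 9.1987e-5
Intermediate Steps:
Function('S')(z) = -12 (Function('S')(z) = Add(2, Mul(-1, Add(-1, Mul(5, 3)))) = Add(2, Mul(-1, Add(-1, 15))) = Add(2, Mul(-1, 14)) = Add(2, -14) = -12)
Function('a')(f, g) = Mul(-12, g)
Pow(Add(Function('a')(Mul(-2, -60), -906), Mul(646175, Pow(-701903, -1))), -1) = Pow(Add(Mul(-12, -906), Mul(646175, Pow(-701903, -1))), -1) = Pow(Add(10872, Mul(646175, Rational(-1, 701903))), -1) = Pow(Add(10872, Rational(-646175, 701903)), -1) = Pow(Rational(7630443241, 701903), -1) = Rational(701903, 7630443241)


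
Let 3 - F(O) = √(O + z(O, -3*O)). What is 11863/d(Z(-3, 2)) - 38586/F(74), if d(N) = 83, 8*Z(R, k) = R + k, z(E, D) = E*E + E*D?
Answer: (-3167049*I + 83041*√222)/(83*(3*I + 7*√222)) ≈ 132.29 - 369.65*I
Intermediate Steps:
z(E, D) = E² + D*E
Z(R, k) = R/8 + k/8 (Z(R, k) = (R + k)/8 = R/8 + k/8)
F(O) = 3 - √(O - 2*O²) (F(O) = 3 - √(O + O*(-3*O + O)) = 3 - √(O + O*(-2*O)) = 3 - √(O - 2*O²))
11863/d(Z(-3, 2)) - 38586/F(74) = 11863/83 - 38586/(3 - √(-1*74*(-1 + 2*74))) = 11863*(1/83) - 38586/(3 - √(-1*74*(-1 + 148))) = 11863/83 - 38586/(3 - √(-1*74*147)) = 11863/83 - 38586/(3 - √(-10878)) = 11863/83 - 38586/(3 - 7*I*√222)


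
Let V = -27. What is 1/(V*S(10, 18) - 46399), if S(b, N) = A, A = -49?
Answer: -1/45076 ≈ -2.2185e-5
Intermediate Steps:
S(b, N) = -49
1/(V*S(10, 18) - 46399) = 1/(-27*(-49) - 46399) = 1/(1323 - 46399) = 1/(-45076) = -1/45076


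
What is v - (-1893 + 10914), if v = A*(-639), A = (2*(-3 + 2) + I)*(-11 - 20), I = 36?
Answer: 664485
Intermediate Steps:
A = -1054 (A = (2*(-3 + 2) + 36)*(-11 - 20) = (2*(-1) + 36)*(-31) = (-2 + 36)*(-31) = 34*(-31) = -1054)
v = 673506 (v = -1054*(-639) = 673506)
v - (-1893 + 10914) = 673506 - (-1893 + 10914) = 673506 - 1*9021 = 673506 - 9021 = 664485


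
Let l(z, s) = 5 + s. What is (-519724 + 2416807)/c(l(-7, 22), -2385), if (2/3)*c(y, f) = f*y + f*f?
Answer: 210787/937305 ≈ 0.22489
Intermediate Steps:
c(y, f) = 3*f²/2 + 3*f*y/2 (c(y, f) = 3*(f*y + f*f)/2 = 3*(f*y + f²)/2 = 3*(f² + f*y)/2 = 3*f²/2 + 3*f*y/2)
(-519724 + 2416807)/c(l(-7, 22), -2385) = (-519724 + 2416807)/(((3/2)*(-2385)*(-2385 + (5 + 22)))) = 1897083/(((3/2)*(-2385)*(-2385 + 27))) = 1897083/(((3/2)*(-2385)*(-2358))) = 1897083/8435745 = 1897083*(1/8435745) = 210787/937305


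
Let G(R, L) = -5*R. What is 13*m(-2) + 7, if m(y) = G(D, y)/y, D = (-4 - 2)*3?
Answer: -578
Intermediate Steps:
D = -18 (D = -6*3 = -18)
m(y) = 90/y (m(y) = (-5*(-18))/y = 90/y)
13*m(-2) + 7 = 13*(90/(-2)) + 7 = 13*(90*(-½)) + 7 = 13*(-45) + 7 = -585 + 7 = -578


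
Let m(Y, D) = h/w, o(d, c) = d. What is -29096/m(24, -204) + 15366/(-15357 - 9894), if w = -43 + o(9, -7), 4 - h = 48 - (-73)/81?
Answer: -185448466/8417 ≈ -22033.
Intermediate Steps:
h = -3637/81 (h = 4 - (48 - (-73)/81) = 4 - (48 - 1*(-73/81)) = 4 - (48 + 73/81) = 4 - 1*3961/81 = 4 - 3961/81 = -3637/81 ≈ -44.901)
w = -34 (w = -43 + 9 = -34)
m(Y, D) = 3637/2754 (m(Y, D) = -3637/81/(-34) = -3637/81*(-1/34) = 3637/2754)
-29096/m(24, -204) + 15366/(-15357 - 9894) = -29096/3637/2754 + 15366/(-15357 - 9894) = -29096*2754/3637 + 15366/(-25251) = -22032 + 15366*(-1/25251) = -22032 - 5122/8417 = -185448466/8417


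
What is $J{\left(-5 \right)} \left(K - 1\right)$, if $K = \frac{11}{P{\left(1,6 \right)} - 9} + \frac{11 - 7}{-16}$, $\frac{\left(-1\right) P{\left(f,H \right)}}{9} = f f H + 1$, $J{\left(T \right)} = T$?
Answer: $\frac{505}{72} \approx 7.0139$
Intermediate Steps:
$P{\left(f,H \right)} = -9 - 9 H f^{2}$ ($P{\left(f,H \right)} = - 9 \left(f f H + 1\right) = - 9 \left(f^{2} H + 1\right) = - 9 \left(H f^{2} + 1\right) = - 9 \left(1 + H f^{2}\right) = -9 - 9 H f^{2}$)
$K = - \frac{29}{72}$ ($K = \frac{11}{\left(-9 - 54 \cdot 1^{2}\right) - 9} + \frac{11 - 7}{-16} = \frac{11}{\left(-9 - 54 \cdot 1\right) - 9} + 4 \left(- \frac{1}{16}\right) = \frac{11}{\left(-9 - 54\right) - 9} - \frac{1}{4} = \frac{11}{-63 - 9} - \frac{1}{4} = \frac{11}{-72} - \frac{1}{4} = 11 \left(- \frac{1}{72}\right) - \frac{1}{4} = - \frac{11}{72} - \frac{1}{4} = - \frac{29}{72} \approx -0.40278$)
$J{\left(-5 \right)} \left(K - 1\right) = - 5 \left(- \frac{29}{72} - 1\right) = \left(-5\right) \left(- \frac{101}{72}\right) = \frac{505}{72}$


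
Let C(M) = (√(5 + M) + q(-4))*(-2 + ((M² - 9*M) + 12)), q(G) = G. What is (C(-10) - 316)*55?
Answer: -61380 + 11000*I*√5 ≈ -61380.0 + 24597.0*I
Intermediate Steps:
C(M) = (-4 + √(5 + M))*(10 + M² - 9*M) (C(M) = (√(5 + M) - 4)*(-2 + ((M² - 9*M) + 12)) = (-4 + √(5 + M))*(-2 + (12 + M² - 9*M)) = (-4 + √(5 + M))*(10 + M² - 9*M))
(C(-10) - 316)*55 = ((-40 - 4*(-10)² + 10*√(5 - 10) + 36*(-10) + (-10)²*√(5 - 10) - 9*(-10)*√(5 - 10)) - 316)*55 = ((-40 - 4*100 + 10*√(-5) - 360 + 100*√(-5) - 9*(-10)*√(-5)) - 316)*55 = ((-40 - 400 + 10*(I*√5) - 360 + 100*(I*√5) - 9*(-10)*I*√5) - 316)*55 = ((-40 - 400 + 10*I*√5 - 360 + 100*I*√5 + 90*I*√5) - 316)*55 = ((-800 + 200*I*√5) - 316)*55 = (-1116 + 200*I*√5)*55 = -61380 + 11000*I*√5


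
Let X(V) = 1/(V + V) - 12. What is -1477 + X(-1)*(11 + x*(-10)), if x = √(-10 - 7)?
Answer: -3229/2 + 125*I*√17 ≈ -1614.5 + 515.39*I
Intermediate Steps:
x = I*√17 (x = √(-17) = I*√17 ≈ 4.1231*I)
X(V) = -12 + 1/(2*V) (X(V) = 1/(2*V) - 12 = -12 + 1/(2*V))
-1477 + X(-1)*(11 + x*(-10)) = -1477 + (-12 + (½)/(-1))*(11 + (I*√17)*(-10)) = -1477 + (-12 + (½)*(-1))*(11 - 10*I*√17) = -1477 + (-12 - ½)*(11 - 10*I*√17) = -1477 - 25*(11 - 10*I*√17)/2 = -1477 + (-275/2 + 125*I*√17) = -3229/2 + 125*I*√17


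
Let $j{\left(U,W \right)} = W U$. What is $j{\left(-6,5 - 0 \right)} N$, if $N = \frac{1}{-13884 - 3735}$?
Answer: $\frac{10}{5873} \approx 0.0017027$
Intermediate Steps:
$N = - \frac{1}{17619}$ ($N = \frac{1}{-17619} = - \frac{1}{17619} \approx -5.6757 \cdot 10^{-5}$)
$j{\left(U,W \right)} = U W$
$j{\left(-6,5 - 0 \right)} N = - 6 \left(5 - 0\right) \left(- \frac{1}{17619}\right) = - 6 \left(5 + 0\right) \left(- \frac{1}{17619}\right) = \left(-6\right) 5 \left(- \frac{1}{17619}\right) = \left(-30\right) \left(- \frac{1}{17619}\right) = \frac{10}{5873}$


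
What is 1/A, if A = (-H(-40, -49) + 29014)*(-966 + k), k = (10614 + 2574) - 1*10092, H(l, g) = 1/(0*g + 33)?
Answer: 11/679797310 ≈ 1.6181e-8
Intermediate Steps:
H(l, g) = 1/33 (H(l, g) = 1/(0 + 33) = 1/33)
k = 3096 (k = 13188 - 10092 = 3096)
A = 679797310/11 (A = (-1*1/33 + 29014)*(-966 + 3096) = (-1/33 + 29014)*2130 = (957461/33)*2130 = 679797310/11 ≈ 6.1800e+7)
1/A = 1/(679797310/11) = 11/679797310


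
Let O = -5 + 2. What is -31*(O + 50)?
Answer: -1457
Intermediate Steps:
O = -3
-31*(O + 50) = -31*(-3 + 50) = -31*47 = -1457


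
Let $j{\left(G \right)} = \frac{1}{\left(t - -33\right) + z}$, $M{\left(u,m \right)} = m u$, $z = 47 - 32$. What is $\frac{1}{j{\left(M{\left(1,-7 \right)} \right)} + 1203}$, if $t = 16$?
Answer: $\frac{64}{76993} \approx 0.00083124$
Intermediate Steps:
$z = 15$
$j{\left(G \right)} = \frac{1}{64}$ ($j{\left(G \right)} = \frac{1}{\left(16 - -33\right) + 15} = \frac{1}{\left(16 + 33\right) + 15} = \frac{1}{49 + 15} = \frac{1}{64}$)
$\frac{1}{j{\left(M{\left(1,-7 \right)} \right)} + 1203} = \frac{1}{\frac{1}{64} + 1203} = \frac{1}{\frac{76993}{64}} = \frac{64}{76993}$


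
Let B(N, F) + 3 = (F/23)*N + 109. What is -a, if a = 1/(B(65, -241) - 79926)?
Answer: 23/1851525 ≈ 1.2422e-5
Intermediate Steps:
B(N, F) = 106 + F*N/23 (B(N, F) = -3 + ((F/23)*N + 109) = -3 + (F*N/23 + 109) = -3 + (109 + F*N/23) = 106 + F*N/23)
a = -23/1851525 (a = 1/((106 + (1/23)*(-241)*65) - 79926) = 1/((106 - 15665/23) - 79926) = 1/(-13227/23 - 79926) = 1/(-1851525/23) = -23/1851525 ≈ -1.2422e-5)
-a = -1*(-23/1851525) = 23/1851525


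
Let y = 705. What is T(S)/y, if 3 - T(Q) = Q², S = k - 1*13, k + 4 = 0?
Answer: -286/705 ≈ -0.40567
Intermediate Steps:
k = -4 (k = -4 + 0 = -4)
S = -17 (S = -4 - 1*13 = -4 - 13 = -17)
T(Q) = 3 - Q²
T(S)/y = (3 - 1*(-17)²)/705 = (3 - 1*289)*(1/705) = (3 - 289)*(1/705) = -286*1/705 = -286/705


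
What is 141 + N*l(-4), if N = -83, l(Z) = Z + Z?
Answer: 805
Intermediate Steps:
l(Z) = 2*Z
141 + N*l(-4) = 141 - 166*(-4) = 141 - 83*(-8) = 141 + 664 = 805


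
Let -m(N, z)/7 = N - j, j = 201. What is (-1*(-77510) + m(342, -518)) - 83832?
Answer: -7309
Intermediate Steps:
m(N, z) = 1407 - 7*N (m(N, z) = -7*(N - 1*201) = -7*(N - 201) = -7*(-201 + N) = 1407 - 7*N)
(-1*(-77510) + m(342, -518)) - 83832 = (-1*(-77510) + (1407 - 7*342)) - 83832 = (77510 + (1407 - 2394)) - 83832 = (77510 - 987) - 83832 = 76523 - 83832 = -7309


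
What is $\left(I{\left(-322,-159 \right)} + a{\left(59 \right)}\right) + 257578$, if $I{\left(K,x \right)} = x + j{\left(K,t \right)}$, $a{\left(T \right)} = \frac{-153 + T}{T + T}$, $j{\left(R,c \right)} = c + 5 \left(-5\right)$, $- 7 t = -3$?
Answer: $\frac{106303570}{413} \approx 2.5739 \cdot 10^{5}$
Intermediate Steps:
$t = \frac{3}{7}$ ($t = \left(- \frac{1}{7}\right) \left(-3\right) = \frac{3}{7} \approx 0.42857$)
$j{\left(R,c \right)} = -25 + c$ ($j{\left(R,c \right)} = c - 25 = -25 + c$)
$a{\left(T \right)} = \frac{-153 + T}{2 T}$
$I{\left(K,x \right)} = - \frac{172}{7} + x$ ($I{\left(K,x \right)} = x + \left(-25 + \frac{3}{7}\right) = x - \frac{172}{7} = - \frac{172}{7} + x$)
$\left(I{\left(-322,-159 \right)} + a{\left(59 \right)}\right) + 257578 = \left(\left(- \frac{172}{7} - 159\right) + \frac{-153 + 59}{2 \cdot 59}\right) + 257578 = \left(- \frac{1285}{7} + \frac{1}{2} \cdot \frac{1}{59} \left(-94\right)\right) + 257578 = \left(- \frac{1285}{7} - \frac{47}{59}\right) + 257578 = - \frac{76144}{413} + 257578 = \frac{106303570}{413}$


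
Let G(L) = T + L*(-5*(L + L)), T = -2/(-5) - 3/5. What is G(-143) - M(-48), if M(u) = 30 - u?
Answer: -1022841/5 ≈ -2.0457e+5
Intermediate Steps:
T = -⅕ (T = -2*(-⅕) - 3*⅕ = ⅖ - ⅗ = -⅕ ≈ -0.20000)
G(L) = -⅕ - 10*L² (G(L) = -⅕ + L*(-5*(L + L)) = -⅕ + L*(-10*L) = -⅕ - 10*L²)
G(-143) - M(-48) = (-⅕ - 10*(-143)²) - (30 - 1*(-48)) = (-⅕ - 10*20449) - (30 + 48) = (-⅕ - 204490) - 1*78 = -1022451/5 - 78 = -1022841/5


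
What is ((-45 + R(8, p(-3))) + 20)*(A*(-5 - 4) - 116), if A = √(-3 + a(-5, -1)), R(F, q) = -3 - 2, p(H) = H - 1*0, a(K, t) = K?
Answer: 3480 + 540*I*√2 ≈ 3480.0 + 763.68*I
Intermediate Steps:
p(H) = H (p(H) = H + 0 = H)
R(F, q) = -5
A = 2*I*√2 (A = √(-3 - 5) = √(-8) = 2*I*√2 ≈ 2.8284*I)
((-45 + R(8, p(-3))) + 20)*(A*(-5 - 4) - 116) = ((-45 - 5) + 20)*((2*I*√2)*(-5 - 4) - 116) = (-50 + 20)*((2*I*√2)*(-9) - 116) = -30*(-18*I*√2 - 116) = -30*(-116 - 18*I*√2) = 3480 + 540*I*√2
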